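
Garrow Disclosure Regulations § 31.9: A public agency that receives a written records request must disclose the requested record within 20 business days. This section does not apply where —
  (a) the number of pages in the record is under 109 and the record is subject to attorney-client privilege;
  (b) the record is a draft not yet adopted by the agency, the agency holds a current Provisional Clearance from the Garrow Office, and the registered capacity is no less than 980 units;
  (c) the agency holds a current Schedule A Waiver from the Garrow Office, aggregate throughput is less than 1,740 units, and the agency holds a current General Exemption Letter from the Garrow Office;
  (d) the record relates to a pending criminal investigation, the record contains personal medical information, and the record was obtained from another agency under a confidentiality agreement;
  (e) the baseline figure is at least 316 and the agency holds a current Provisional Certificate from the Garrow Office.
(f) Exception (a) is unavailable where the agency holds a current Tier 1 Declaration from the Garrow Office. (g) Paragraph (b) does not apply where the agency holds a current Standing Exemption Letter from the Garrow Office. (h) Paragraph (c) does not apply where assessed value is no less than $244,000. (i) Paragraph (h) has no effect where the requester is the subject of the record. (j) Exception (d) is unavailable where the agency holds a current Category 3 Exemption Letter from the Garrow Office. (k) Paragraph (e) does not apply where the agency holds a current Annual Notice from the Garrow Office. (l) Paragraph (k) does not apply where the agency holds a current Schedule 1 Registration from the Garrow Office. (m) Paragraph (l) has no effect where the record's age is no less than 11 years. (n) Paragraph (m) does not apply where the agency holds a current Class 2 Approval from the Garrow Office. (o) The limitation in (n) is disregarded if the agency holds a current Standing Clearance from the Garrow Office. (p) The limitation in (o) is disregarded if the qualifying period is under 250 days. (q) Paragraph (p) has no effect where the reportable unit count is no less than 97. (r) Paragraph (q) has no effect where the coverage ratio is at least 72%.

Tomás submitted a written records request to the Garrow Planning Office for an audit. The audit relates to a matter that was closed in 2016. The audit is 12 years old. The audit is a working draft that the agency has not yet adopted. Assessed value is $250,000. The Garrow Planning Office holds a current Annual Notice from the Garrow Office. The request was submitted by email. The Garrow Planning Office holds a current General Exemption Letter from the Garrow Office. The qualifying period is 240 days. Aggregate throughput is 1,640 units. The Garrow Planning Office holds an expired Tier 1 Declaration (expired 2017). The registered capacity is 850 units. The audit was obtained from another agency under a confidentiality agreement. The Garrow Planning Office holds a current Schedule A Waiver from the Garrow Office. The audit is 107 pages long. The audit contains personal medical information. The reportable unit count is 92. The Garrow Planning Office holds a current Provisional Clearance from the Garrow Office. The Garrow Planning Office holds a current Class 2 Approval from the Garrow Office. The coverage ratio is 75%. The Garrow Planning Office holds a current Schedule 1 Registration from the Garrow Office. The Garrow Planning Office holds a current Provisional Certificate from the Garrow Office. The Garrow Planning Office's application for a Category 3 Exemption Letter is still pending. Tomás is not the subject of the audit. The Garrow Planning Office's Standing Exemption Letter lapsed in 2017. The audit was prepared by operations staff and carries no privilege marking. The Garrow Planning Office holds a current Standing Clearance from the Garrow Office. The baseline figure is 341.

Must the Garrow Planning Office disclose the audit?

No — exception (e) applies; the Garrow Planning Office is not required to disclose the audit.

Exception (a) requires that the record is subject to attorney-client privilege; but the audit carries no privilege marking, so (a) is unavailable.
Exception (b) does not apply: the registered capacity is 850 units, short of 980 units.
Exception (c)'s conditions are all satisfied: a current Schedule A Waiver is held; aggregate throughput is 1,640 units, less than the 1,740 units limit; a current General Exemption Letter is held. But: (h) operates — assessed value is $250,000, meeting the $244,000 threshold. (i), which would lift (h), does not operate here — Tomás is not the subject of the audit. (c) is therefore removed.
Exception (d) fails — the audit relates to a closed matter.
Exception (e): the baseline figure is 341, meeting the 316 threshold; a current Provisional Certificate is held — every condition holds. As to paragraphs (k)–(r): (k) is triggered (a current Annual Notice is held), but is displaced by (l): (l) operates — a current Schedule 1 Registration is held. (m) is triggered (the record's age is 12 years, meeting the 11 years threshold), but is itself disapplied by (n): (n) applies — a current Class 2 Approval is held. (o) would limit (n) — a current Standing Clearance is held — but (p) sets (o) aside: (p) operates against (o): the qualifying period is 240 days, under the 250 days limit. (q), which would lift (p), is inapplicable — the reportable unit count is 92, short of 97. (e) remains available.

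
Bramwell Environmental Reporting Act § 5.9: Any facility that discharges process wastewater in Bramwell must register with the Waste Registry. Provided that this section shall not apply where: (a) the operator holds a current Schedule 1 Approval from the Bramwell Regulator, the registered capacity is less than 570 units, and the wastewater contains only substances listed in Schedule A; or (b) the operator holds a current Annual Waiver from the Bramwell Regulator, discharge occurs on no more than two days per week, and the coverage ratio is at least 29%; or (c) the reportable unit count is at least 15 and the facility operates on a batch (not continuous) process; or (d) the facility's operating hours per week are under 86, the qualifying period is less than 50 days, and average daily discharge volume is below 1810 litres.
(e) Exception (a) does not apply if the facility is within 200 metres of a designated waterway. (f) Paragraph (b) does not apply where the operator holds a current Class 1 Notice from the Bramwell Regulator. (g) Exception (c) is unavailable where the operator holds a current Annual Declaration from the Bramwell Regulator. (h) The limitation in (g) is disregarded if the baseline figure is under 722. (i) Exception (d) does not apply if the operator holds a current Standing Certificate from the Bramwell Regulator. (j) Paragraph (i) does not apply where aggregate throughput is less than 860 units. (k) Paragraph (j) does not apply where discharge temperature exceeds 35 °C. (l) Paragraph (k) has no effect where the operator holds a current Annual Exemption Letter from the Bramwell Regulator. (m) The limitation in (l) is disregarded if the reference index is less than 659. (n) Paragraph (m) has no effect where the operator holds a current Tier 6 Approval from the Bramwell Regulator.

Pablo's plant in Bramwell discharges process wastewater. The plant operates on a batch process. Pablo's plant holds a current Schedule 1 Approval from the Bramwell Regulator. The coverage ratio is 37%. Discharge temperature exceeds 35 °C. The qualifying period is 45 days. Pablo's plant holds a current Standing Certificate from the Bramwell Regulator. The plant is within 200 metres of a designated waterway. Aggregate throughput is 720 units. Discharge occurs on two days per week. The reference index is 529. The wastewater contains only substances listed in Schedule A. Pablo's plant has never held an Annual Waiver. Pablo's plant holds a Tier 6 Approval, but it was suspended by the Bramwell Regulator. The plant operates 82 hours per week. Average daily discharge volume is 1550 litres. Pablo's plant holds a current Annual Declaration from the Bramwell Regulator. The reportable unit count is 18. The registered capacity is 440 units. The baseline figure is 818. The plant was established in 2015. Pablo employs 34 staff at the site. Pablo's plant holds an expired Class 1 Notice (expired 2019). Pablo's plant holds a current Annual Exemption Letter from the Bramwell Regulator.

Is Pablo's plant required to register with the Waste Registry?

Exception (a) is satisfied on its face — a current Schedule 1 Approval is held; the registered capacity is 440 units, less than the 570 units limit; the wastewater is Schedule-A-only. However, paragraph (e) must be considered: (e) is engaged — the plant is within 200 m of a designated waterway. Exception (a) does not apply.
Exception (b) does not apply: there is no Annual Waiver in force.
Exception (c): the reportable unit count is 18, meeting the 15 threshold; the facility operates on a batch process — every condition holds. But applying paragraphs (g)–(h): (g) operates against (c): a current Annual Declaration is held. (h), which would lift (g), is not engaged — the baseline figure is 818, not under 722. So (c) is unavailable.
Exception (d)'s conditions are all satisfied: the facility's operating hours per week are 82, under the 86 limit; the qualifying period is 45 days, less than the 50 days limit; average daily discharge volume is 1550 litres, below the 1810 litres limit. However, paragraphs (i)–(n) must be considered: (i) operates against (d): a current Standing Certificate is held. (j) is triggered (aggregate throughput is 720 units, less than the 860 units limit), but is displaced by (k): (k) applies — discharge temperature exceeds 35 °C. (l) operates (a current Annual Exemption Letter is held), but is overridden by (m): (m) operates against (l): the reference index is 529, less than the 659 limit. (n) does not operate here (no current Tier 6 Approval is held), so (m) stands. So (d) is unavailable.
No exception is made out. Pablo's plant falls within the general rule.

Yes — Pablo's plant must register with the Waste Registry.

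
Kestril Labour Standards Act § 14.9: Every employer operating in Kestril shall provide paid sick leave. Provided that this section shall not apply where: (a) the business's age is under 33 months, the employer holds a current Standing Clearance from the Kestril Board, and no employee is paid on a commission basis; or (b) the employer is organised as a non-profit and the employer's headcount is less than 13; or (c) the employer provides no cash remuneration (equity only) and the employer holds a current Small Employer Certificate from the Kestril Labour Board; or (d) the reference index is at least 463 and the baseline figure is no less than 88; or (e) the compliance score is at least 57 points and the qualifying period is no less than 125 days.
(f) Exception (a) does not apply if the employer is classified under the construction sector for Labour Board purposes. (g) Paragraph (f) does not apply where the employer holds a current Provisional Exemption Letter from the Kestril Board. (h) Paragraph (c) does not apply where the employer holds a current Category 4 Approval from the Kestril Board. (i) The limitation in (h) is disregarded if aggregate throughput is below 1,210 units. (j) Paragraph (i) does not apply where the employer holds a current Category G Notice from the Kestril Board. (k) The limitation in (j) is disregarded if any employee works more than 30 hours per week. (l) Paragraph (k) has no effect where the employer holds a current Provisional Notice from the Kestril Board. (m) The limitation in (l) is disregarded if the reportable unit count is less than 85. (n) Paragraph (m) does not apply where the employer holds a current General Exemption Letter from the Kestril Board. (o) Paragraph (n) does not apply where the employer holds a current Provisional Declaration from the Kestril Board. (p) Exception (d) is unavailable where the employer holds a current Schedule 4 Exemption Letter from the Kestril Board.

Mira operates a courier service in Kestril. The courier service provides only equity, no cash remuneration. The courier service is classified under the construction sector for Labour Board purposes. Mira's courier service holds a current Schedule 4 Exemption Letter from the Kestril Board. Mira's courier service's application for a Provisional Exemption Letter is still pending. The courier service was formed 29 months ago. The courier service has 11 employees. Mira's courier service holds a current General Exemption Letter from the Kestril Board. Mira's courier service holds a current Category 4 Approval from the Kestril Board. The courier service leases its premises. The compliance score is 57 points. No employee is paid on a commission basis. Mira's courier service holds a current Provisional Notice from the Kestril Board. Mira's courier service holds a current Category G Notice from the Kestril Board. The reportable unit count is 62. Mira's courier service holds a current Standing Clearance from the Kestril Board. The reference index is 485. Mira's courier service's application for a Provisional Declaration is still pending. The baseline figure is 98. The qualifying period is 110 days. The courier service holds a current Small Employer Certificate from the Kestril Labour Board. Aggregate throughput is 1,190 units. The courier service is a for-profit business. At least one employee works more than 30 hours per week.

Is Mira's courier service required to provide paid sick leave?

All of (a)'s requirements are met (the business's age is 29 months, under the 33 months limit; a current Standing Clearance is held; no employee is paid on commission). But: (f) operates against (a): the courier service is classified under the construction sector. (g), which would lift (f), does not operate here — the Provisional Exemption Letter is not current. So (a) is unavailable.
Exception (b) requires that the employer is organised as a non-profit; but the employer is for-profit, so (b) is unavailable.
All of (c)'s requirements are met (remuneration is equity-only; a current Small Employer Certificate is held). Turning to paragraphs (h)–(o): (h) operates against (c): a current Category 4 Approval is held. (i) is triggered (aggregate throughput is 1,190 units, below the 1,210 units limit), but is set aside by (j): (j) operates — a current Category G Notice is held. (k) would limit (j) — at least one employee exceeds 30 hours/week — but (l) sets (k) aside: (l) applies — a current Provisional Notice is held. (m) is engaged (the reportable unit count is 62, less than the 85 limit), but is set aside by (n): (n) operates against (m): a current General Exemption Letter is held. (o) is not triggered (there is no Provisional Declaration in force), so (n) stands. Exception (c) does not apply.
Exception (d)'s conditions are all satisfied: the reference index is 485, meeting the 463 threshold; the baseline figure is 98, meeting the 88 threshold. Turning to paragraph (p): (p) applies — a current Schedule 4 Exemption Letter is held. So (d) is unavailable.
Exception (e) requires that the qualifying period is no less than 125 days; but the qualifying period is 110 days, short of 125 days, so (e) is unavailable.
No exception applies. The general rule governs.

Yes — Mira's courier service must provide paid sick leave.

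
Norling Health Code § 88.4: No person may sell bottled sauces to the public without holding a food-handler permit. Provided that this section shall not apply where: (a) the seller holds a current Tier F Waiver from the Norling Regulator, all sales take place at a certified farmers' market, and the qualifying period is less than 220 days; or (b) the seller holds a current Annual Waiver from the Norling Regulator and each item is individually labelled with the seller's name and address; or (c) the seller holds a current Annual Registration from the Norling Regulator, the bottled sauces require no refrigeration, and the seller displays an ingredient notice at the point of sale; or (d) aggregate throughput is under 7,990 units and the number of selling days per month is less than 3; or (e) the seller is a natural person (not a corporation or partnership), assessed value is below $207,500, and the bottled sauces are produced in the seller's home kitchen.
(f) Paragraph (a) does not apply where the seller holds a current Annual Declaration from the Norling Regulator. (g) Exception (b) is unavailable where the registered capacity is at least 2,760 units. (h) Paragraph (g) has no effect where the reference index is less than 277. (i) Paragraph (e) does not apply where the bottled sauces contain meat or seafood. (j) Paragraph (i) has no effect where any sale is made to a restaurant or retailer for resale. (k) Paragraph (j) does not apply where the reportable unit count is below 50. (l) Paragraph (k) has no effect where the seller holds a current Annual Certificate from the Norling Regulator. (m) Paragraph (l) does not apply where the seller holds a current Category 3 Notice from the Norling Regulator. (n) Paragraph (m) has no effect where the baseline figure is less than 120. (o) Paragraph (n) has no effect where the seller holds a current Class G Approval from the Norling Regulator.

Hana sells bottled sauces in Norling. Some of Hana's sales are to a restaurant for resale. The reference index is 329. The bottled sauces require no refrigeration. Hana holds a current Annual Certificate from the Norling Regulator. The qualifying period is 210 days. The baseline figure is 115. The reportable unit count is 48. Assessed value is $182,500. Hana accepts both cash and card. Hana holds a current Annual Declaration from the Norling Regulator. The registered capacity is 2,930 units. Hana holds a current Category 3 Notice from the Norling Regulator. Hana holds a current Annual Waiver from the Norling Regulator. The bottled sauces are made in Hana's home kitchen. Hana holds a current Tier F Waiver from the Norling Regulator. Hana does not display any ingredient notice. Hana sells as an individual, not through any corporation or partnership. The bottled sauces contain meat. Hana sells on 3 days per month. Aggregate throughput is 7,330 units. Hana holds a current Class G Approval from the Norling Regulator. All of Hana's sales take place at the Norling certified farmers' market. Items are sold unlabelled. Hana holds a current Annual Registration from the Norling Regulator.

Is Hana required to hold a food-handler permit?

Exception (a)'s conditions are all satisfied: a current Tier F Waiver is held; all sales are at a certified farmers' market; the qualifying period is 210 days, less than the 220 days limit. Turning to paragraph (f): (f) is triggered — a current Annual Declaration is held. (a) is therefore removed.
Exception (b) fails — items are sold unlabelled.
Exception (c) fails — no ingredient notice is displayed.
Exception (d) does not apply: the number of selling days per month is 3, not less than 3.
Exception (e) is satisfied on its face — the seller is a natural person; assessed value is $182,500, below the $207,500 limit; the bottled sauces are home-kitchen produced. Turning to paragraphs (i)–(o): (i) operates against (e): the bottled sauces contain meat. (j) would limit (i) — some sales are to a restaurant for resale — but (k) sets (j) aside: (k) operates against (j): the reportable unit count is 48, below the 50 limit. (l) would limit (k) — a current Annual Certificate is held — but (m) sets (l) aside: (m) applies — a current Category 3 Notice is held. (n) would limit (m) — the baseline figure is 115, less than the 120 limit — but (o) sets (n) aside: (o) is engaged — a current Class G Approval is held. Exception (e) does not apply.
No exception applies. The general rule governs.

Yes — Hana must hold a food-handler permit.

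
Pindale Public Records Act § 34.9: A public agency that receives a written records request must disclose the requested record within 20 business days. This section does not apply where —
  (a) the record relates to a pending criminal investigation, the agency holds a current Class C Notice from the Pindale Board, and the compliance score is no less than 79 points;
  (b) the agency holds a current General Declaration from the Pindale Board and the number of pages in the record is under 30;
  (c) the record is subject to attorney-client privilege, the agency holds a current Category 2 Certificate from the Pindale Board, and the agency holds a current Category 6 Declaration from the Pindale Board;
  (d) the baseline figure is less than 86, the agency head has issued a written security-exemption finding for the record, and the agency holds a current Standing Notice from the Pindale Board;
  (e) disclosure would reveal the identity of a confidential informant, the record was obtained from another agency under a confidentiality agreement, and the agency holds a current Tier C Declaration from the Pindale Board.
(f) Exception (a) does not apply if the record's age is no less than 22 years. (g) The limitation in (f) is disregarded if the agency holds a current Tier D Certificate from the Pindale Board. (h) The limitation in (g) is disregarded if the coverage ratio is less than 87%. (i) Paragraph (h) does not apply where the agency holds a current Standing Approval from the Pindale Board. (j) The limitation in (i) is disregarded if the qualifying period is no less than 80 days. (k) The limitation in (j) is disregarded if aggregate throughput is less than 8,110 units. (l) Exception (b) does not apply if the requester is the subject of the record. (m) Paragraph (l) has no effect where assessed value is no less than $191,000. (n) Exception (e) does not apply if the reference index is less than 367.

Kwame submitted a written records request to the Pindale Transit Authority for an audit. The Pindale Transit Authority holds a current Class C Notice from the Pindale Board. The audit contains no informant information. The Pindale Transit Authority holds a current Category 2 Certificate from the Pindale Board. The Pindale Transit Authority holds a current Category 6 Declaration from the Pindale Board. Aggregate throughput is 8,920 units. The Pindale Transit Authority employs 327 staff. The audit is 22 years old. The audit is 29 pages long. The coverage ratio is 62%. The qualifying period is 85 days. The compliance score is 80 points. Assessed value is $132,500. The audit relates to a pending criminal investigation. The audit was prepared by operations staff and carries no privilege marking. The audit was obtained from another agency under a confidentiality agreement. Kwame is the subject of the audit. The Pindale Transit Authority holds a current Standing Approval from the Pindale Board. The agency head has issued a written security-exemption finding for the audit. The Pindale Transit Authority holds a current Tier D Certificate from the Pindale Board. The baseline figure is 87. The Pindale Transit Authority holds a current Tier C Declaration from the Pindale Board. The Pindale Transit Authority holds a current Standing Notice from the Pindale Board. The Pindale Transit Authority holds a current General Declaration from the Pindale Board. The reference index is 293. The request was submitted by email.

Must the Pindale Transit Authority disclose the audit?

Yes — the Pindale Transit Authority must disclose the audit.

Exception (a): the audit relates to a pending investigation; a current Class C Notice is held; the compliance score is 80 points, meeting the 79 points threshold — every condition holds. However, paragraphs (f)–(k) must be considered: (f) is engaged — the record's age is 22 years, meeting the 22 years threshold. (g) would limit (f) — a current Tier D Certificate is held — but (h) sets (g) aside: (h) operates against (g): the coverage ratio is 62%, less than the 87% limit. (i) is triggered (a current Standing Approval is held), but is overridden by (j): (j) operates — the qualifying period is 85 days, meeting the 80 days threshold. (k) does not operate here (aggregate throughput is 8,920 units, not less than 8,110 units), so (j) stands. Exception (a) does not apply.
Exception (b): a current General Declaration is held; the number of pages in the record is 29, under the 30 limit — every condition holds. But applying paragraphs (l)–(m): (l) operates against (b): Kwame is the subject of the audit. (m), which would lift (l), is not triggered — assessed value is $132,500, short of $191,000. Exception (b) does not apply.
Exception (c) requires that the record is subject to attorney-client privilege; but the audit carries no privilege marking, so (c) is unavailable.
Exception (d) does not apply: the baseline figure is 87, not less than 86.
Exception (e) fails — the audit contains no informant information.
None of the exceptions is available; § 34.9 applies in full.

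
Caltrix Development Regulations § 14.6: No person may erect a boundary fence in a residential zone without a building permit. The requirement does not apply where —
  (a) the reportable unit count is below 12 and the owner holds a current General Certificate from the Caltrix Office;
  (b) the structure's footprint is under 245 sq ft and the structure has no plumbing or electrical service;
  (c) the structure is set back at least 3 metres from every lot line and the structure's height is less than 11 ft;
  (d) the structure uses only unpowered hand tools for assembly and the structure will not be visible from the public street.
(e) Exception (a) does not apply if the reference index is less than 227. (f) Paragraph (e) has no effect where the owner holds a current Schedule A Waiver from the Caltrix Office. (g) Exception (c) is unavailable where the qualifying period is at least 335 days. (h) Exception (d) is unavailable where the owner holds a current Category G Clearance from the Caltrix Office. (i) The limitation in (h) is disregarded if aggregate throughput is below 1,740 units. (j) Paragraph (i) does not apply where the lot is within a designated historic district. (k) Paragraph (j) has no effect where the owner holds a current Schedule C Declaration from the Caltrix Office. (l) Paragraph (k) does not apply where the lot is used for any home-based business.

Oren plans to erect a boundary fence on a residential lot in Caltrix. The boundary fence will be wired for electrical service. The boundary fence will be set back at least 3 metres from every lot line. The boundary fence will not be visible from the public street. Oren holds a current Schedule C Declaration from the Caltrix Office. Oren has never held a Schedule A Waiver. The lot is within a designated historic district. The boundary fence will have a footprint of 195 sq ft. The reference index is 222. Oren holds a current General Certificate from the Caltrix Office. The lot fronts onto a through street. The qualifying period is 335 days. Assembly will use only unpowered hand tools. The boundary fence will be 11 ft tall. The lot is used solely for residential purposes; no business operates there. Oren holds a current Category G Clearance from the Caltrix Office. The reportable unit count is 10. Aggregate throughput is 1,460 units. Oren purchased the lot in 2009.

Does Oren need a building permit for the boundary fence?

Exception (a)'s conditions are all satisfied: the reportable unit count is 10, below the 12 limit; a current General Certificate is held. But: (e) is engaged — the reference index is 222, less than the 227 limit. (f) is not engaged (the Schedule A Waiver is not current), so (e) stands. So (a) is unavailable.
Exception (b) requires that the structure has no plumbing or electrical service; but electrical service is planned, so (b) is unavailable.
Exception (c) fails — the structure's height is 11 ft, not less than 11 ft.
Exception (d)'s conditions are all satisfied: assembly uses only hand tools; the structure will not be visible from the street. Considering the limiting provisions: (h) would limit (d) — a current Category G Clearance is held — but (i) sets (h) aside: (i) operates against (h): aggregate throughput is 1,460 units, below the 1,740 units limit. (j) would limit (i) — the lot is in a historic district — but (k) sets (j) aside: (k) operates — a current Schedule C Declaration is held. (l) is inapplicable (the lot is solely residential), so (k) stands. So (d) applies.

No — exception (d) applies; Oren does not need a building permit.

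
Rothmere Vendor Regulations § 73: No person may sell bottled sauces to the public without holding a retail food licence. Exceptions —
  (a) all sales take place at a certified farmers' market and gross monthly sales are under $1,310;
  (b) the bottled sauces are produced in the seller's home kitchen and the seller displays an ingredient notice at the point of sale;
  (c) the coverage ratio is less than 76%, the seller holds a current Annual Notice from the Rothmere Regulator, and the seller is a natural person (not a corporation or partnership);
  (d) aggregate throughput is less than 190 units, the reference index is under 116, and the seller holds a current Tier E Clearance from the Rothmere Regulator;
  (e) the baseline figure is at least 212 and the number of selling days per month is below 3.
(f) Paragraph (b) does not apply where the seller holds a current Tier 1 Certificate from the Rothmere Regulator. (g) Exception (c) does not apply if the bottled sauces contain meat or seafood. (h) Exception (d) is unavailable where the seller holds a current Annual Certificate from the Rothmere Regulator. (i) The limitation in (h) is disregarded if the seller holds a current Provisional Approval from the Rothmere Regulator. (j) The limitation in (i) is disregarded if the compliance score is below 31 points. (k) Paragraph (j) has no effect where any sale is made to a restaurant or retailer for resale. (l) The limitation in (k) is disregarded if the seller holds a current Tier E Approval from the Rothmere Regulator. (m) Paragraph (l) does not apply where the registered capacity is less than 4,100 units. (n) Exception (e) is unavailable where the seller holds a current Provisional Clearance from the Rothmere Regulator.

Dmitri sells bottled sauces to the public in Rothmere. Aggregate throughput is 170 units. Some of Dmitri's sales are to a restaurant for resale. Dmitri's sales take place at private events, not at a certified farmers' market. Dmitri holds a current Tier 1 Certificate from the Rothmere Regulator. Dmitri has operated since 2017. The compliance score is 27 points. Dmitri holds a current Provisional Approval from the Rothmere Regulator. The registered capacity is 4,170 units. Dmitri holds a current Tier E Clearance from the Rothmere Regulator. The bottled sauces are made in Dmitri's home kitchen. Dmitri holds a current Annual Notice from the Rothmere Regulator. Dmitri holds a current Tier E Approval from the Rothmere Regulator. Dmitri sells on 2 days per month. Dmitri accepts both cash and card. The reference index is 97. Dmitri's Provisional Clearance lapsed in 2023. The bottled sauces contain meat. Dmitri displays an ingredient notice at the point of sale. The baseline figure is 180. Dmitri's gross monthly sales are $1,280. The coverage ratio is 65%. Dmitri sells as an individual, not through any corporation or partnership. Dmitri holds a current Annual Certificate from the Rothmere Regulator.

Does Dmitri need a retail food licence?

Yes — Dmitri must hold a retail food licence.

Exception (a) does not apply: sales are at private events, not a certified farmers' market.
Exception (b) is satisfied on its face — the bottled sauces are home-kitchen produced; an ingredient notice is displayed. Turning to paragraph (f): (f) operates against (b): a current Tier 1 Certificate is held. Exception (b) does not apply.
All of (c)'s requirements are met (the coverage ratio is 65%, less than the 76% limit; a current Annual Notice is held; the seller is a natural person). Turning to paragraph (g): (g) operates against (c): the bottled sauces contain meat. Exception (c) does not apply.
Exception (d)'s conditions are all satisfied: aggregate throughput is 170 units, less than the 190 units limit; the reference index is 97, under the 116 limit; a current Tier E Clearance is held. But applying paragraphs (h)–(m): (h) operates against (d): a current Annual Certificate is held. (i) is engaged (a current Provisional Approval is held), but is itself disapplied by (j): (j) operates against (i): the compliance score is 27 points, below the 31 points limit. (k) applies (some sales are to a restaurant for resale), but yields to (l): (l) is engaged — a current Tier E Approval is held. (m) does not operate here (the registered capacity is 4,170 units, not less than 4,100 units), so (l) stands. Exception (d) does not apply.
Exception (e) does not apply: the baseline figure is 180, short of 212.
No exception applies. The general rule governs.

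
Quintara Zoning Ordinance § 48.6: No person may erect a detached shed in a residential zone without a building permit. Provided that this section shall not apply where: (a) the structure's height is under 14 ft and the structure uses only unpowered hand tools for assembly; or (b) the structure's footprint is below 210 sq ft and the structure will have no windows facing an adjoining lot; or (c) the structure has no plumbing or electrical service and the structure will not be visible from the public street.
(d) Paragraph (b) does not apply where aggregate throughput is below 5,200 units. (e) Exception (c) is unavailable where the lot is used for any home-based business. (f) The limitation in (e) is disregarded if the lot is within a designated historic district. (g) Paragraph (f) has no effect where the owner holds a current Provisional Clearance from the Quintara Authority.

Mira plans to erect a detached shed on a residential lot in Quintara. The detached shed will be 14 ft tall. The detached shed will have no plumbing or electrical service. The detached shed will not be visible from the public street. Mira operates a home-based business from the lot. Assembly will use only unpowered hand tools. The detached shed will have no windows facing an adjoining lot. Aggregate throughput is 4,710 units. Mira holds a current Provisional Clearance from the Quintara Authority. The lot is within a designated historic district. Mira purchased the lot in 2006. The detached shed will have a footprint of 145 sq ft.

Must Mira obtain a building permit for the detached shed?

Yes — Mira must obtain a building permit.

Exception (a) does not apply: the structure's height is 14 ft, not under 14 ft.
Exception (b) is satisfied on its face — the structure's footprint is 145 sq ft, below the 210 sq ft limit; no windows face an adjoining lot. Turning to paragraph (d): (d) is engaged — aggregate throughput is 4,710 units, below the 5,200 units limit. (b) is therefore removed.
Exception (c): there is no plumbing or electrical service; the structure will not be visible from the street — every condition holds. However, paragraphs (e)–(g) must be considered: (e) applies — a home-based business operates on the lot. (f) is engaged (the lot is in a historic district), but is set aside by (g): (g) is engaged — a current Provisional Clearance is held. So (c) is unavailable.
No exception is made out. Mira falls within the general rule.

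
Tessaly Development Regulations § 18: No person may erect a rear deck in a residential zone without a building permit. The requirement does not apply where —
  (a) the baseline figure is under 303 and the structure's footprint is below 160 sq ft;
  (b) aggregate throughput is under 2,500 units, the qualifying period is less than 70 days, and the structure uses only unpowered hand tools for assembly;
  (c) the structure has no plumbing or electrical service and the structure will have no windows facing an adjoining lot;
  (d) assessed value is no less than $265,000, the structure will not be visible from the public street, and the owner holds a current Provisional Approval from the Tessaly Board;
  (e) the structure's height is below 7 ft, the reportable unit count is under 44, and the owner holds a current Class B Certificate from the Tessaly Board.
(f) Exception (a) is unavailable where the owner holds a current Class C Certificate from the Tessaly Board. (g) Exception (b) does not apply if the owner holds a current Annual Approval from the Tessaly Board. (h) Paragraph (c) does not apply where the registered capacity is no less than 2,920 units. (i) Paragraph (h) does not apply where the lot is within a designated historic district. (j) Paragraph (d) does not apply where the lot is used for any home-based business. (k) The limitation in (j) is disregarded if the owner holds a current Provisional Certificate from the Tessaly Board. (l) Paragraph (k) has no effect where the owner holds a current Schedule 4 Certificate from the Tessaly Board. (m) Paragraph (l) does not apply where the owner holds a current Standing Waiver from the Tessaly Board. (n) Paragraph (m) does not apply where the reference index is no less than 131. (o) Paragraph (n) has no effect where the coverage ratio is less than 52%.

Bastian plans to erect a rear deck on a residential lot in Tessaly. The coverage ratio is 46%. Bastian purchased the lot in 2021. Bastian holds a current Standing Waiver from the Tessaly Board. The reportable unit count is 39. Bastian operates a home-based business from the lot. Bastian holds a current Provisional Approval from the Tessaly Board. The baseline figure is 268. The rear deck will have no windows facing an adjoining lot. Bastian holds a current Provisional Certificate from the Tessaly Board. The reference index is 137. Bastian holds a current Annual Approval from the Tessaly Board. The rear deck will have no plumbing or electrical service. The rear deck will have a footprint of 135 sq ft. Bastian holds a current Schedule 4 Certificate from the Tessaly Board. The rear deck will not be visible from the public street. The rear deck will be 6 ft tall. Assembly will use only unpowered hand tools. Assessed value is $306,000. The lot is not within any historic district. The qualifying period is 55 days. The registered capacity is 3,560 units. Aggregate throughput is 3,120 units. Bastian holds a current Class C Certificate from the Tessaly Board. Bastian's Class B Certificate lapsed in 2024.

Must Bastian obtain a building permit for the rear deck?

No — exception (d) applies; Bastian does not need a building permit.

Exception (a)'s conditions are all satisfied: the baseline figure is 268, under the 303 limit; the structure's footprint is 135 sq ft, below the 160 sq ft limit. But: (f) operates — a current Class C Certificate is held. (a) is therefore removed.
Exception (b) fails — aggregate throughput is 3,120 units, not under 2,500 units.
Exception (c)'s conditions are all satisfied: there is no plumbing or electrical service; no windows face an adjoining lot. However, paragraphs (h)–(i) must be considered: (h) applies — the registered capacity is 3,560 units, meeting the 2,920 units threshold. (i) is not triggered (the lot is not in a historic district), so (h) stands. (c) is therefore removed.
Exception (d): assessed value is $306,000, meeting the $265,000 threshold; the structure will not be visible from the street; a current Provisional Approval is held — every condition holds. Under paragraphs (j)–(o): (j) is engaged (a home-based business operates on the lot), but yields to (k): (k) operates against (j): a current Provisional Certificate is held. (l) is engaged (a current Schedule 4 Certificate is held), but is overridden by (m): (m) is triggered — a current Standing Waiver is held. (n) would limit (m) — the reference index is 137, meeting the 131 threshold — but (o) sets (n) aside: (o) operates — the coverage ratio is 46%, less than the 52% limit. So (d) applies.
Exception (e) requires that the owner holds a current Class B Certificate from the Tessaly Board; but the Class B Certificate is not current, so (e) is unavailable.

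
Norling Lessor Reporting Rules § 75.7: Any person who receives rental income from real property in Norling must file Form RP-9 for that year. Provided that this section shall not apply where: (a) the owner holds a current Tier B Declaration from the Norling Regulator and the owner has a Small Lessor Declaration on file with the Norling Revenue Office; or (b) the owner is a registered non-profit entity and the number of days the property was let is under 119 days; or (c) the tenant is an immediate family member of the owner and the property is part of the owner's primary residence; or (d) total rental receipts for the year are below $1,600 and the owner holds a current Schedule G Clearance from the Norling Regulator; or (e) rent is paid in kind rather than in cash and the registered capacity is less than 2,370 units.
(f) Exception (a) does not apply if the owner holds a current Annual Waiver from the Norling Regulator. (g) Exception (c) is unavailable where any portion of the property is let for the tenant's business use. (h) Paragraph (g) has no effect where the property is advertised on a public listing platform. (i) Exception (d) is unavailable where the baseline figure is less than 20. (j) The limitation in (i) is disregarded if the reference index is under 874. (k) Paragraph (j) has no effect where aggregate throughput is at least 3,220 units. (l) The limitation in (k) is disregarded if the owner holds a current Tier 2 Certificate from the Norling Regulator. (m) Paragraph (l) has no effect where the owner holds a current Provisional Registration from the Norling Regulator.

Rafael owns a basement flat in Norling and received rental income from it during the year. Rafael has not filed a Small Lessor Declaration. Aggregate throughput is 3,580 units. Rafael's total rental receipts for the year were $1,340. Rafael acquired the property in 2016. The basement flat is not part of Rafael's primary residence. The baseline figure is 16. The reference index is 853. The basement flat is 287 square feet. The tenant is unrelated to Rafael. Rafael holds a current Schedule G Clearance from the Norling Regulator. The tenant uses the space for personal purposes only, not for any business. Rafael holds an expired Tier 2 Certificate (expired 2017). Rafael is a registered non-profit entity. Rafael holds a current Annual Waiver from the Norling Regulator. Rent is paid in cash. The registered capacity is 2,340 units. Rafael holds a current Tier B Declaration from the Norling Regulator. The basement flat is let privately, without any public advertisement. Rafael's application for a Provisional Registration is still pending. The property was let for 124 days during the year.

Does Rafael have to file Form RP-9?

Yes — Rafael must file Form RP-9.

Exception (a) fails — no Small Lessor Declaration is on file.
Exception (b) does not apply: the number of days the property was let is 124 days, not under 119 days.
Exception (c) does not apply: the tenant is unrelated to the owner.
Exception (d) is satisfied on its face — total rental receipts for the year are $1,340, below the $1,600 limit; a current Schedule G Clearance is held. However, paragraphs (i)–(m) must be considered: (i) is engaged — the baseline figure is 16, less than the 20 limit. (j) would limit (i) — the reference index is 853, under the 874 limit — but (k) sets (j) aside: (k) operates against (j): aggregate throughput is 3,580 units, meeting the 3,220 units threshold. (l) does not operate here (there is no Tier 2 Certificate in force), so (k) stands. So (d) is unavailable.
Exception (e) requires that rent is paid in kind rather than in cash; but rent is paid in cash, so (e) is unavailable.
No exception displaces § 75.7.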